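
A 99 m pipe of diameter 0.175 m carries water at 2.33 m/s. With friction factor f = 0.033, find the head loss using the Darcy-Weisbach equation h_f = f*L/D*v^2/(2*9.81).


v^2 = 2.33^2 = 5.4289 m^2/s^2
L/D = 99/0.175 = 565.71429
h_f = f*(L/D)*v^2/(2g) = 0.033 * 565.71429 * 5.4289 / 19.62 = 5.16564 m

5.16564 m


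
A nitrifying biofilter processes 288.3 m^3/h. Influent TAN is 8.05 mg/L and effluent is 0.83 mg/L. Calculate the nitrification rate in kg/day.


Concentration drop: TAN_in - TAN_out = 8.05 - 0.83 = 7.22 mg/L
Hourly TAN removed = Q * dTAN = 288.3 m^3/h * 7.22 mg/L = 2081.526 g/h  (m^3/h * mg/L = g/h)
Daily TAN removed = 2081.526 * 24 = 49956.624 g/day
Convert to kg/day: 49956.624 / 1000 = 49.956624 kg/day

49.956624 kg/day


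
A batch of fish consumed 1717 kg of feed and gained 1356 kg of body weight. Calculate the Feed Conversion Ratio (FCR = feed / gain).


FCR = feed consumed / weight gained
FCR = 1717 kg / 1356 kg = 1.26622

1.26622


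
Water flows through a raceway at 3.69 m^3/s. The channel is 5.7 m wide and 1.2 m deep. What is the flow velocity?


Cross-sectional area = W * d = 5.7 * 1.2 = 6.84 m^2
Velocity = Q / A = 3.69 / 6.84 = 0.539474 m/s

0.539474 m/s


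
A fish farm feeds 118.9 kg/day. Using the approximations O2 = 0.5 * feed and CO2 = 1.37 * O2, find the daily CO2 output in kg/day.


O2 = 118.9 * 0.5 = 59.45
CO2 = 59.45 * 1.37 = 81.4465

81.4465 kg/day


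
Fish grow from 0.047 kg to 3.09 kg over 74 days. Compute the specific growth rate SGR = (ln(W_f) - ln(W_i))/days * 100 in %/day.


ln(W_f) = ln(3.09) = 1.1281711
ln(W_i) = ln(0.047) = -3.0576077
ln(W_f) - ln(W_i) = 1.1281711 - -3.0576077 = 4.1857788
SGR = 4.1857788 / 74 * 100 = 5.65646 %/day

5.65646 %/day


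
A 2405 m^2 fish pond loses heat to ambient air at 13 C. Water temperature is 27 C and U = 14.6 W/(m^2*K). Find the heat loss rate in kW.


Temperature difference dT = 27 - 13 = 14 K
Heat loss (W) = U * A * dT = 14.6 * 2405 * 14 = 491582 W
Convert to kW: 491582 / 1000 = 491.582 kW

491.582 kW


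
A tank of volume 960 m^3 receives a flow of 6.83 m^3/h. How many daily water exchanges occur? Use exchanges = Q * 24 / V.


Daily flow volume = 6.83 m^3/h * 24 h = 163.92 m^3/day
Exchanges = daily flow / tank volume = 163.92 / 960 = 0.17075 exchanges/day

0.17075 exchanges/day


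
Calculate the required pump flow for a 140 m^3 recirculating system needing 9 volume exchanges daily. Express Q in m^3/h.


Daily recirculation volume = 140 m^3 * 9 = 1260 m^3/day
Flow rate Q = daily volume / 24 h = 1260 / 24 = 52.5 m^3/h

52.5 m^3/h


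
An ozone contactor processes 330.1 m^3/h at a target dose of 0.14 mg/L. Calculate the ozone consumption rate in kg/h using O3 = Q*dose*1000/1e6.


O3 demand (mg/h) = Q * dose * 1000 = 330.1 * 0.14 * 1000 = 46214 mg/h
Convert mg to kg: 46214 / 1e6 = 0.046214 kg/h

0.046214 kg/h


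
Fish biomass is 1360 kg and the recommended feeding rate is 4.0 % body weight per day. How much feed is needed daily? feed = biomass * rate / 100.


Feeding rate fraction = 4.0% / 100 = 0.04
Daily feed = 1360 kg * 0.04 = 54.4 kg/day

54.4 kg/day


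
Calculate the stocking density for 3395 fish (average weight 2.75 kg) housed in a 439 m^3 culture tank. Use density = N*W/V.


Total biomass = 3395 fish * 2.75 kg = 9336.25 kg
Density = total biomass / volume = 9336.25 / 439 = 21.2671 kg/m^3

21.2671 kg/m^3


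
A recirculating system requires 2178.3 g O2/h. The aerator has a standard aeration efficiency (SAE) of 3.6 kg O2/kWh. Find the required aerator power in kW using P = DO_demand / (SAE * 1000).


SAE in g O2/kWh = 3.6 * 1000 = 3600 g/kWh
P = DO_demand / SAE_g = 2178.3 / 3600 = 0.605083 kW

0.605083 kW


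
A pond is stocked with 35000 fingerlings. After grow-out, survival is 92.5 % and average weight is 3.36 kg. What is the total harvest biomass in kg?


Survivors = 35000 * 92.5/100 = 32375 fish
Harvest biomass = survivors * W_f = 32375 * 3.36 = 108780 kg

108780 kg


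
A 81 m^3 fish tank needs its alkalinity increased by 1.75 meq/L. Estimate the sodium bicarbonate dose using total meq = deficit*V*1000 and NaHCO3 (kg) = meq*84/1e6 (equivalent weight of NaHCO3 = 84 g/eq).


Tank volume in L = 81 m^3 * 1000 = 81000 L
Total meq required = 1.75 meq/L * 81000 L = 141750 meq
NaHCO3 mass = 141750 meq * 84 mg/meq / 1e6 = 11.907 kg

11.907 kg


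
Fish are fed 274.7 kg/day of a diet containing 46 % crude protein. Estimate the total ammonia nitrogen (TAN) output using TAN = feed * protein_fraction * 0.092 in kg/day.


Protein in feed = 274.7 * 46/100 = 126.362 kg/day
TAN = protein * 0.092 = 126.362 * 0.092 = 11.625304 kg/day

11.625304 kg/day


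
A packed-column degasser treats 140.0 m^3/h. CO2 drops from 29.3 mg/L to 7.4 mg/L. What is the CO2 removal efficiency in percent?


CO2_out / CO2_in = 7.4 / 29.3 = 0.25255973
Fraction remaining = 0.25255973
efficiency = (1 - 0.25255973) * 100 = 74.744 %

74.744 %


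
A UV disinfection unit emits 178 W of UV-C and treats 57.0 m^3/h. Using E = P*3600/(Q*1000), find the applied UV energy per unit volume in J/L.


Energy delivered per hour = 178 W * 3600 s = 640800 J/h
Volume treated per hour = 57.0 m^3/h * 1000 = 57000 L/h
dose = 640800 / 57000 = 11.2421 J/L

11.2421 J/L


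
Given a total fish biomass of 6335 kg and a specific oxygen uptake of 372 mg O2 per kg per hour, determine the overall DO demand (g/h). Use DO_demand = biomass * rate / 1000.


Total O2 consumption (mg/h) = 6335 kg * 372 mg/(kg*h) = 2356620 mg/h
Convert to g/h: 2356620 / 1000 = 2356.62 g/h

2356.62 g/h


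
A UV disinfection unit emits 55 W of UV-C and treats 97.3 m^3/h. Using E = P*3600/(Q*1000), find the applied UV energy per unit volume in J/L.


Energy delivered per hour = 55 W * 3600 s = 198000 J/h
Volume treated per hour = 97.3 m^3/h * 1000 = 97300 L/h
dose = 198000 / 97300 = 2.03494 J/L

2.03494 J/L


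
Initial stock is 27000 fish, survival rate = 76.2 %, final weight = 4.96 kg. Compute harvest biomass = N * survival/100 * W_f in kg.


Survivors = 27000 * 76.2/100 = 20574 fish
Harvest biomass = survivors * W_f = 20574 * 4.96 = 102047.04 kg

102047.04 kg


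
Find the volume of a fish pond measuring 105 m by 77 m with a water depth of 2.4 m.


Base area = L * W = 105 * 77 = 8085 m^2
Volume = area * depth = 8085 * 2.4 = 19404 m^3

19404 m^3


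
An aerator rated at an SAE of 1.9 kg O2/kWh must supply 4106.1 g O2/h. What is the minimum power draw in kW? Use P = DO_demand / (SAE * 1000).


SAE in g O2/kWh = 1.9 * 1000 = 1900 g/kWh
P = DO_demand / SAE_g = 4106.1 / 1900 = 2.16111 kW

2.16111 kW


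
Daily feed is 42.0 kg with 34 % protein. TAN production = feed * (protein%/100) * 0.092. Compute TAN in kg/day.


Protein in feed = 42.0 * 34/100 = 14.28 kg/day
TAN = protein * 0.092 = 14.28 * 0.092 = 1.31376 kg/day

1.31376 kg/day


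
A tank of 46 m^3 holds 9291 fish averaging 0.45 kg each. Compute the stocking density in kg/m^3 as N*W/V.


Total biomass = 9291 fish * 0.45 kg = 4180.95 kg
Density = total biomass / volume = 4180.95 / 46 = 90.8902 kg/m^3

90.8902 kg/m^3


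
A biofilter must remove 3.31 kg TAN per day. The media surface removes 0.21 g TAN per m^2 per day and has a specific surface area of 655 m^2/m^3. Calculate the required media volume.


A = 3.31*1000 / 0.21 = 15761.905 m^2
V = 15761.905 / 655 = 24.064

24.064 m^3


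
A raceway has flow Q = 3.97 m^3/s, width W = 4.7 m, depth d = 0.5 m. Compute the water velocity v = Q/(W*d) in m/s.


Cross-sectional area = W * d = 4.7 * 0.5 = 2.35 m^2
Velocity = Q / A = 3.97 / 2.35 = 1.68936 m/s

1.68936 m/s


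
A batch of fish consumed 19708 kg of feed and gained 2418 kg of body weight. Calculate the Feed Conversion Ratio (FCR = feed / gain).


FCR = feed consumed / weight gained
FCR = 19708 kg / 2418 kg = 8.15054

8.15054


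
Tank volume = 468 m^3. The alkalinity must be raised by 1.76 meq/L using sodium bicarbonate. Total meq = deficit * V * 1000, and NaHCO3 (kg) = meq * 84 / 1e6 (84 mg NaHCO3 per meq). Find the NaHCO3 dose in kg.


Tank volume in L = 468 m^3 * 1000 = 468000 L
Total meq required = 1.76 meq/L * 468000 L = 823680 meq
NaHCO3 mass = 823680 meq * 84 mg/meq / 1e6 = 69.1891 kg

69.1891 kg


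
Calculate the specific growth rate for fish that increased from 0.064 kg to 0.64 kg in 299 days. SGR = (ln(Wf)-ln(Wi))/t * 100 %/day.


ln(W_f) = ln(0.64) = -0.4462871
ln(W_i) = ln(0.064) = -2.7488722
ln(W_f) - ln(W_i) = -0.4462871 - -2.7488722 = 2.3025851
SGR = 2.3025851 / 299 * 100 = 0.770095 %/day

0.770095 %/day


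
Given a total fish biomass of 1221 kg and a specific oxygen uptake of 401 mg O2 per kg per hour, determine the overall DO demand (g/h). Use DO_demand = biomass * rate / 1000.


Total O2 consumption (mg/h) = 1221 kg * 401 mg/(kg*h) = 489621 mg/h
Convert to g/h: 489621 / 1000 = 489.621 g/h

489.621 g/h


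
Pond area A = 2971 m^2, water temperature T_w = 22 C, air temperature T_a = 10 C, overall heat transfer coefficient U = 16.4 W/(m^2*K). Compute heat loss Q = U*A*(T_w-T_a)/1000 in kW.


Temperature difference dT = 22 - 10 = 12 K
Heat loss (W) = U * A * dT = 16.4 * 2971 * 12 = 584692.8 W
Convert to kW: 584692.8 / 1000 = 584.6928 kW

584.6928 kW


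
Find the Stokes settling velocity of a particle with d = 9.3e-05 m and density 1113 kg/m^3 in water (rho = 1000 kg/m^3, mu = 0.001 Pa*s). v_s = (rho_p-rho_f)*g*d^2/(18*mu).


Density difference: rho_p - rho_f = 1113 - 1000 = 113 kg/m^3
d^2 = (9.3e-05)^2 = 8.649e-09 m^2
Numerator = (rho_p - rho_f) * g * d^2 = 113 * 9.81 * 8.649e-09 = 9.587676e-06
Denominator = 18 * mu = 18 * 0.001 = 0.018
v_s = 9.587676e-06 / 0.018 = 5.32649e-04 m/s
Check: Re = rho_f * v_s * d / mu = 1000 * 5.32649e-04 * 9.3e-05 / 0.001 = 0.0495 < 1, so Stokes' law applies.

5.32649e-04 m/s


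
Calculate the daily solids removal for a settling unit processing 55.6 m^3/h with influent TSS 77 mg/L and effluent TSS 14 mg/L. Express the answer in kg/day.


Concentration drop: TSS_in - TSS_out = 77 - 14 = 63 mg/L
Hourly solids removed = Q * dTSS = 55.6 m^3/h * 63 mg/L = 3502.8 g/h  (m^3/h * mg/L = g/h)
Daily solids removed = 3502.8 * 24 = 84067.2 g/day
Convert g to kg: 84067.2 / 1000 = 84.0672 kg/day

84.0672 kg/day


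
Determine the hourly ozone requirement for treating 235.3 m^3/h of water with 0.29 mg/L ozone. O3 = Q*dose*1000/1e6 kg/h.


O3 demand (mg/h) = Q * dose * 1000 = 235.3 * 0.29 * 1000 = 68237 mg/h
Convert mg to kg: 68237 / 1e6 = 0.068237 kg/h

0.068237 kg/h


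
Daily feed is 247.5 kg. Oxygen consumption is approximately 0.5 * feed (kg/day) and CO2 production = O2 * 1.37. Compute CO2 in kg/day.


O2 = 247.5 * 0.5 = 123.75
CO2 = 123.75 * 1.37 = 169.5375

169.5375 kg/day


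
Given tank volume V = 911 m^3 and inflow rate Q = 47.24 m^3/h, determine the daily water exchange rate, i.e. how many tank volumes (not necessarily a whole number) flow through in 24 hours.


Daily flow volume = 47.24 m^3/h * 24 h = 1133.76 m^3/day
Exchanges = daily flow / tank volume = 1133.76 / 911 = 1.24452 exchanges/day

1.24452 exchanges/day


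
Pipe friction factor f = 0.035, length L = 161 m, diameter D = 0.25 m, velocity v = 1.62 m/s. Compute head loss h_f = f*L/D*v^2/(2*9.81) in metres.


v^2 = 1.62^2 = 2.6244 m^2/s^2
L/D = 161/0.25 = 644
h_f = f*(L/D)*v^2/(2g) = 0.035 * 644 * 2.6244 / 19.62 = 3.01498 m

3.01498 m


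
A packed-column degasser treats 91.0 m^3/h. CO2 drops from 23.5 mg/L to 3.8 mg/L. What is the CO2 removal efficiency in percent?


CO2_out / CO2_in = 3.8 / 23.5 = 0.16170213
Fraction remaining = 0.16170213
efficiency = (1 - 0.16170213) * 100 = 83.8298 %

83.8298 %


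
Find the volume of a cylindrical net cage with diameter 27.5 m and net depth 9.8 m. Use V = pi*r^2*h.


r = d/2 = 27.5/2 = 13.75 m
Base area = pi*r^2 = pi*13.75^2 = 593.95736 m^2
Volume = 593.95736 * 9.8 = 5820.78 m^3

5820.78 m^3


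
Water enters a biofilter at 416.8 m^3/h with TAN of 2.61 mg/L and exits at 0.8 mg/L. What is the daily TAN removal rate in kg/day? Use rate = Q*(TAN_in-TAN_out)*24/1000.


Concentration drop: TAN_in - TAN_out = 2.61 - 0.8 = 1.81 mg/L
Hourly TAN removed = Q * dTAN = 416.8 m^3/h * 1.81 mg/L = 754.408 g/h  (m^3/h * mg/L = g/h)
Daily TAN removed = 754.408 * 24 = 18105.792 g/day
Convert to kg/day: 18105.792 / 1000 = 18.105792 kg/day

18.105792 kg/day


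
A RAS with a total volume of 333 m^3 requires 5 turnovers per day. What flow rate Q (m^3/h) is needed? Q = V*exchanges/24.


Daily recirculation volume = 333 m^3 * 5 = 1665 m^3/day
Flow rate Q = daily volume / 24 h = 1665 / 24 = 69.375 m^3/h

69.375 m^3/h


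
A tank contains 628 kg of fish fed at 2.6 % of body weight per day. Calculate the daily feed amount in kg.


Feeding rate fraction = 2.6% / 100 = 0.026
Daily feed = 628 kg * 0.026 = 16.328 kg/day

16.328 kg/day


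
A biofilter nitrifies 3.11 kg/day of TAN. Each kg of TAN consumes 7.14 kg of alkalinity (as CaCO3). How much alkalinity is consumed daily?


Alkalinity factor: 7.14 kg CaCO3 consumed per kg TAN nitrified
alk = 3.11 kg TAN * 7.14 = 22.2054 kg CaCO3/day

22.2054 kg CaCO3/day


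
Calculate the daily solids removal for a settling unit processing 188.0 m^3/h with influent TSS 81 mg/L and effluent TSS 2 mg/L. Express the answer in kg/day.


Concentration drop: TSS_in - TSS_out = 81 - 2 = 79 mg/L
Hourly solids removed = Q * dTSS = 188.0 m^3/h * 79 mg/L = 14852 g/h  (m^3/h * mg/L = g/h)
Daily solids removed = 14852 * 24 = 356448 g/day
Convert g to kg: 356448 / 1000 = 356.448 kg/day

356.448 kg/day


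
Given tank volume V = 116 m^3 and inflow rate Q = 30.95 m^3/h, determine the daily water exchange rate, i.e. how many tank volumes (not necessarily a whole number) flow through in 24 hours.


Daily flow volume = 30.95 m^3/h * 24 h = 742.8 m^3/day
Exchanges = daily flow / tank volume = 742.8 / 116 = 6.40345 exchanges/day

6.40345 exchanges/day


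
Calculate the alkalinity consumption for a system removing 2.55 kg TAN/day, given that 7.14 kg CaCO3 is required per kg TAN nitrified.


Alkalinity factor: 7.14 kg CaCO3 consumed per kg TAN nitrified
alk = 2.55 kg TAN * 7.14 = 18.207 kg CaCO3/day

18.207 kg CaCO3/day


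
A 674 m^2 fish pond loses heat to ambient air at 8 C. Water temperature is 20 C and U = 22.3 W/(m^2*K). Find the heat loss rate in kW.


Temperature difference dT = 20 - 8 = 12 K
Heat loss (W) = U * A * dT = 22.3 * 674 * 12 = 180362.4 W
Convert to kW: 180362.4 / 1000 = 180.3624 kW

180.3624 kW


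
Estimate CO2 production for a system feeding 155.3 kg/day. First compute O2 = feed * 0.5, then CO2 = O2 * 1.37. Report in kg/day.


O2 = 155.3 * 0.5 = 77.65
CO2 = 77.65 * 1.37 = 106.3805

106.3805 kg/day


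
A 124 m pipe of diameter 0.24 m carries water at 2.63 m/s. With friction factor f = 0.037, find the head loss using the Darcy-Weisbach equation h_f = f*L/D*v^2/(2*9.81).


v^2 = 2.63^2 = 6.9169 m^2/s^2
L/D = 124/0.24 = 516.66667
h_f = f*(L/D)*v^2/(2g) = 0.037 * 516.66667 * 6.9169 / 19.62 = 6.73945 m

6.73945 m


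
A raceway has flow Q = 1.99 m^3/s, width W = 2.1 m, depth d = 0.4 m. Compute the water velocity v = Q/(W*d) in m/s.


Cross-sectional area = W * d = 2.1 * 0.4 = 0.84 m^2
Velocity = Q / A = 1.99 / 0.84 = 2.36905 m/s

2.36905 m/s


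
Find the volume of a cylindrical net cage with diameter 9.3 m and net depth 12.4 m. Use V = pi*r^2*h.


r = d/2 = 9.3/2 = 4.65 m
Base area = pi*r^2 = pi*4.65^2 = 67.929087 m^2
Volume = 67.929087 * 12.4 = 842.321 m^3

842.321 m^3


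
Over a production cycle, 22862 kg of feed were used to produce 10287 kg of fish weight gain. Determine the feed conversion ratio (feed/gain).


FCR = feed consumed / weight gained
FCR = 22862 kg / 10287 kg = 2.22242

2.22242


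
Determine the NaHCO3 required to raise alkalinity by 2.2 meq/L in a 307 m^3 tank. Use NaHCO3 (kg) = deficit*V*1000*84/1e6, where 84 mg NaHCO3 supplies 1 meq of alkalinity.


Tank volume in L = 307 m^3 * 1000 = 307000 L
Total meq required = 2.2 meq/L * 307000 L = 675400 meq
NaHCO3 mass = 675400 meq * 84 mg/meq / 1e6 = 56.7336 kg

56.7336 kg


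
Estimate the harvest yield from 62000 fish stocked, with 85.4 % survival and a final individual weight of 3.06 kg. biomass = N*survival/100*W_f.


Survivors = 62000 * 85.4/100 = 52948 fish
Harvest biomass = survivors * W_f = 52948 * 3.06 = 162020.88 kg

162020.88 kg


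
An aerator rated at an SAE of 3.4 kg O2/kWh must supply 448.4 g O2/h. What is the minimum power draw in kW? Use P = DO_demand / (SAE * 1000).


SAE in g O2/kWh = 3.4 * 1000 = 3400 g/kWh
P = DO_demand / SAE_g = 448.4 / 3400 = 0.131882 kW

0.131882 kW


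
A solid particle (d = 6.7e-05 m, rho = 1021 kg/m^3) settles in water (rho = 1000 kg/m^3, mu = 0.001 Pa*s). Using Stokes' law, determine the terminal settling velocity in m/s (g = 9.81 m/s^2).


Density difference: rho_p - rho_f = 1021 - 1000 = 21 kg/m^3
d^2 = (6.7e-05)^2 = 4.489e-09 m^2
Numerator = (rho_p - rho_f) * g * d^2 = 21 * 9.81 * 4.489e-09 = 9.2477889e-07
Denominator = 18 * mu = 18 * 0.001 = 0.018
v_s = 9.2477889e-07 / 0.018 = 5.13766e-05 m/s
Check: Re = rho_f * v_s * d / mu = 1000 * 5.13766e-05 * 6.7e-05 / 0.001 = 0.00344 < 1, so Stokes' law applies.

5.13766e-05 m/s


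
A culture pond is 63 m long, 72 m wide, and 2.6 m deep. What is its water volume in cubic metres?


Base area = L * W = 63 * 72 = 4536 m^2
Volume = area * depth = 4536 * 2.6 = 11793.6 m^3

11793.6 m^3


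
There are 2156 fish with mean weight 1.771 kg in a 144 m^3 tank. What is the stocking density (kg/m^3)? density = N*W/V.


Total biomass = 2156 fish * 1.771 kg = 3818.276 kg
Density = total biomass / volume = 3818.276 / 144 = 26.5158 kg/m^3

26.5158 kg/m^3


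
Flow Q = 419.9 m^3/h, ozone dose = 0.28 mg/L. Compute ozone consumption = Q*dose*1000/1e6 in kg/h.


O3 demand (mg/h) = Q * dose * 1000 = 419.9 * 0.28 * 1000 = 117572 mg/h
Convert mg to kg: 117572 / 1e6 = 0.117572 kg/h

0.117572 kg/h


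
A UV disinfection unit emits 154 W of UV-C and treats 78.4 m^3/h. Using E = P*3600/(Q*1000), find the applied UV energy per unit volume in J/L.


Energy delivered per hour = 154 W * 3600 s = 554400 J/h
Volume treated per hour = 78.4 m^3/h * 1000 = 78400 L/h
dose = 554400 / 78400 = 7.07143 J/L

7.07143 J/L


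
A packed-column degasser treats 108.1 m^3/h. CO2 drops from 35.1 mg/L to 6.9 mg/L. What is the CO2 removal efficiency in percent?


CO2_out / CO2_in = 6.9 / 35.1 = 0.1965812
Fraction remaining = 0.1965812
efficiency = (1 - 0.1965812) * 100 = 80.3419 %

80.3419 %


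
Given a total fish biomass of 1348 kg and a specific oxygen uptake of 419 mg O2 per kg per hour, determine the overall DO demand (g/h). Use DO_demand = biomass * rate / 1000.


Total O2 consumption (mg/h) = 1348 kg * 419 mg/(kg*h) = 564812 mg/h
Convert to g/h: 564812 / 1000 = 564.812 g/h

564.812 g/h


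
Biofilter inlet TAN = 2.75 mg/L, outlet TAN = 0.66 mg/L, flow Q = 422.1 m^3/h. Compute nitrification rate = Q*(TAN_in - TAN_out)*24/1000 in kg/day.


Concentration drop: TAN_in - TAN_out = 2.75 - 0.66 = 2.09 mg/L
Hourly TAN removed = Q * dTAN = 422.1 m^3/h * 2.09 mg/L = 882.189 g/h  (m^3/h * mg/L = g/h)
Daily TAN removed = 882.189 * 24 = 21172.536 g/day
Convert to kg/day: 21172.536 / 1000 = 21.172536 kg/day

21.172536 kg/day


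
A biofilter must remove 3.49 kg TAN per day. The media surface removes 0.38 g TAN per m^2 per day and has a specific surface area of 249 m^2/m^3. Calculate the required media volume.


A = 3.49*1000 / 0.38 = 9184.2105 m^2
V = 9184.2105 / 249 = 36.8844

36.8844 m^3


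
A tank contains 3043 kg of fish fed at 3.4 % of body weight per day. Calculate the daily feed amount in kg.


Feeding rate fraction = 3.4% / 100 = 0.034
Daily feed = 3043 kg * 0.034 = 103.462 kg/day

103.462 kg/day


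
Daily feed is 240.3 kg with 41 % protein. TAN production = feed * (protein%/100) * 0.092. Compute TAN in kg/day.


Protein in feed = 240.3 * 41/100 = 98.523 kg/day
TAN = protein * 0.092 = 98.523 * 0.092 = 9.064116 kg/day

9.064116 kg/day


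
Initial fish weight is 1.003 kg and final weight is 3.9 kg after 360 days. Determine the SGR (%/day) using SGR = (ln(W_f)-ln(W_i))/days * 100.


ln(W_f) = ln(3.9) = 1.3609766
ln(W_i) = ln(1.003) = 0.002995509
ln(W_f) - ln(W_i) = 1.3609766 - 0.002995509 = 1.3579811
SGR = 1.3579811 / 360 * 100 = 0.377217 %/day

0.377217 %/day


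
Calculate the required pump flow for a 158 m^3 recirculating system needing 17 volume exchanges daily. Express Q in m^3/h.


Daily recirculation volume = 158 m^3 * 17 = 2686 m^3/day
Flow rate Q = daily volume / 24 h = 2686 / 24 = 111.917 m^3/h

111.917 m^3/h


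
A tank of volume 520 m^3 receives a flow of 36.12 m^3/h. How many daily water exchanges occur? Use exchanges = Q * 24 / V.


Daily flow volume = 36.12 m^3/h * 24 h = 866.88 m^3/day
Exchanges = daily flow / tank volume = 866.88 / 520 = 1.66708 exchanges/day

1.66708 exchanges/day


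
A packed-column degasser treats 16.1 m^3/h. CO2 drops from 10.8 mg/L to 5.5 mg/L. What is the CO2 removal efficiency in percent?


CO2_out / CO2_in = 5.5 / 10.8 = 0.50925926
Fraction remaining = 0.50925926
efficiency = (1 - 0.50925926) * 100 = 49.0741 %

49.0741 %


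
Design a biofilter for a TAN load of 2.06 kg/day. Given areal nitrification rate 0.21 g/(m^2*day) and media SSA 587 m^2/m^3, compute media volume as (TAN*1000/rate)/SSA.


A = 2.06*1000 / 0.21 = 9809.5238 m^2
V = 9809.5238 / 587 = 16.7113

16.7113 m^3


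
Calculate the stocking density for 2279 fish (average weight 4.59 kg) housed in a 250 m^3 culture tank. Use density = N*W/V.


Total biomass = 2279 fish * 4.59 kg = 10460.61 kg
Density = total biomass / volume = 10460.61 / 250 = 41.8424 kg/m^3

41.8424 kg/m^3


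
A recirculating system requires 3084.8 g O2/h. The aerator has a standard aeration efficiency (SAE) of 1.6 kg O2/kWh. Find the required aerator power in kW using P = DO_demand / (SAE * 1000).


SAE in g O2/kWh = 1.6 * 1000 = 1600 g/kWh
P = DO_demand / SAE_g = 3084.8 / 1600 = 1.928 kW

1.928 kW


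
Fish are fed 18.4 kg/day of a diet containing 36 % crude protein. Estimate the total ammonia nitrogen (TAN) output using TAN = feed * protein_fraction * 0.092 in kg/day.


Protein in feed = 18.4 * 36/100 = 6.624 kg/day
TAN = protein * 0.092 = 6.624 * 0.092 = 0.609408 kg/day

0.609408 kg/day


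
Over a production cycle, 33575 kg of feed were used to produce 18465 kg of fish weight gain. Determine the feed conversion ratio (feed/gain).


FCR = feed consumed / weight gained
FCR = 33575 kg / 18465 kg = 1.8183

1.8183


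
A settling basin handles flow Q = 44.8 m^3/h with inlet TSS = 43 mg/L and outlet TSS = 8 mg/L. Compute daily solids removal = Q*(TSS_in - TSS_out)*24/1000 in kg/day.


Concentration drop: TSS_in - TSS_out = 43 - 8 = 35 mg/L
Hourly solids removed = Q * dTSS = 44.8 m^3/h * 35 mg/L = 1568 g/h  (m^3/h * mg/L = g/h)
Daily solids removed = 1568 * 24 = 37632 g/day
Convert g to kg: 37632 / 1000 = 37.632 kg/day

37.632 kg/day


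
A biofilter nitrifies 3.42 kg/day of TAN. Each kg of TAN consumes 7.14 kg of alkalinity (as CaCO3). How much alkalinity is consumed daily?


Alkalinity factor: 7.14 kg CaCO3 consumed per kg TAN nitrified
alk = 3.42 kg TAN * 7.14 = 24.4188 kg CaCO3/day

24.4188 kg CaCO3/day


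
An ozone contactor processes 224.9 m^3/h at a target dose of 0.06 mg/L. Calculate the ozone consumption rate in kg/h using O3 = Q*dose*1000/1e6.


O3 demand (mg/h) = Q * dose * 1000 = 224.9 * 0.06 * 1000 = 13494 mg/h
Convert mg to kg: 13494 / 1e6 = 0.013494 kg/h

0.013494 kg/h


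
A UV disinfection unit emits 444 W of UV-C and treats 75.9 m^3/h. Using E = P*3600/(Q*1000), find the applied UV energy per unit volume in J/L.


Energy delivered per hour = 444 W * 3600 s = 1598400 J/h
Volume treated per hour = 75.9 m^3/h * 1000 = 75900 L/h
dose = 1598400 / 75900 = 21.0593 J/L

21.0593 J/L


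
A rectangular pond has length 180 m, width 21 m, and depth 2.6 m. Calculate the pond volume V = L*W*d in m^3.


Base area = L * W = 180 * 21 = 3780 m^2
Volume = area * depth = 3780 * 2.6 = 9828 m^3

9828 m^3


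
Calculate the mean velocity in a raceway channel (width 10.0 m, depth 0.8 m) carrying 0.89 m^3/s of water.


Cross-sectional area = W * d = 10.0 * 0.8 = 8 m^2
Velocity = Q / A = 0.89 / 8 = 0.11125 m/s

0.11125 m/s


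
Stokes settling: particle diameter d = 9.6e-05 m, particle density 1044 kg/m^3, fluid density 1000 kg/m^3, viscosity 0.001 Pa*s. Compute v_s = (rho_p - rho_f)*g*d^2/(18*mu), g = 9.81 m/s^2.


Density difference: rho_p - rho_f = 1044 - 1000 = 44 kg/m^3
d^2 = (9.6e-05)^2 = 9.216e-09 m^2
Numerator = (rho_p - rho_f) * g * d^2 = 44 * 9.81 * 9.216e-09 = 3.9779942e-06
Denominator = 18 * mu = 18 * 0.001 = 0.018
v_s = 3.9779942e-06 / 0.018 = 2.21e-04 m/s
Check: Re = rho_f * v_s * d / mu = 1000 * 2.21e-04 * 9.6e-05 / 0.001 = 0.0212 < 1, so Stokes' law applies.

2.21e-04 m/s


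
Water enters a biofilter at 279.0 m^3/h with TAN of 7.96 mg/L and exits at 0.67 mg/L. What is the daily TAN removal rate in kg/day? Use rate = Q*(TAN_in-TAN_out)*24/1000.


Concentration drop: TAN_in - TAN_out = 7.96 - 0.67 = 7.29 mg/L
Hourly TAN removed = Q * dTAN = 279.0 m^3/h * 7.29 mg/L = 2033.91 g/h  (m^3/h * mg/L = g/h)
Daily TAN removed = 2033.91 * 24 = 48813.84 g/day
Convert to kg/day: 48813.84 / 1000 = 48.81384 kg/day

48.81384 kg/day


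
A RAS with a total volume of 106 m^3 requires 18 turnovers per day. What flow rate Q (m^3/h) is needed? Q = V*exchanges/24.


Daily recirculation volume = 106 m^3 * 18 = 1908 m^3/day
Flow rate Q = daily volume / 24 h = 1908 / 24 = 79.5 m^3/h

79.5 m^3/h


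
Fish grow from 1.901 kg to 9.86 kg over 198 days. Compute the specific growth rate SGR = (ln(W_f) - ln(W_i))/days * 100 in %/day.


ln(W_f) = ln(9.86) = 2.2884862
ln(W_i) = ln(1.901) = 0.64238006
ln(W_f) - ln(W_i) = 2.2884862 - 0.64238006 = 1.6461061
SGR = 1.6461061 / 198 * 100 = 0.831367 %/day

0.831367 %/day


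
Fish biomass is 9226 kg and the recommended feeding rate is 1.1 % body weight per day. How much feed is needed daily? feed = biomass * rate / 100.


Feeding rate fraction = 1.1% / 100 = 0.011
Daily feed = 9226 kg * 0.011 = 101.486 kg/day

101.486 kg/day


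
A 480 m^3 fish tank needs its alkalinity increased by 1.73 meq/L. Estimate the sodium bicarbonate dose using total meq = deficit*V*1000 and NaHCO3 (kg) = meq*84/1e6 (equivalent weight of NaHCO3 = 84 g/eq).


Tank volume in L = 480 m^3 * 1000 = 480000 L
Total meq required = 1.73 meq/L * 480000 L = 830400 meq
NaHCO3 mass = 830400 meq * 84 mg/meq / 1e6 = 69.7536 kg

69.7536 kg


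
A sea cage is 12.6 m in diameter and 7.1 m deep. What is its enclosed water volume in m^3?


r = d/2 = 12.6/2 = 6.3 m
Base area = pi*r^2 = pi*6.3^2 = 124.68981 m^2
Volume = 124.68981 * 7.1 = 885.298 m^3

885.298 m^3


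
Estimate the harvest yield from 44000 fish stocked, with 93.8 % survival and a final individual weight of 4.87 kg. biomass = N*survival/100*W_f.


Survivors = 44000 * 93.8/100 = 41272 fish
Harvest biomass = survivors * W_f = 41272 * 4.87 = 200994.64 kg

200994.64 kg


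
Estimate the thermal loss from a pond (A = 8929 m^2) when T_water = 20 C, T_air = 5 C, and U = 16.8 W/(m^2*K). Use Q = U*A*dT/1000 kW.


Temperature difference dT = 20 - 5 = 15 K
Heat loss (W) = U * A * dT = 16.8 * 8929 * 15 = 2250108 W
Convert to kW: 2250108 / 1000 = 2250.108 kW

2250.108 kW


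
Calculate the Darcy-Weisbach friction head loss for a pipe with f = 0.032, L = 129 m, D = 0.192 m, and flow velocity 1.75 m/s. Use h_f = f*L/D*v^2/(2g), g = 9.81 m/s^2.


v^2 = 1.75^2 = 3.0625 m^2/s^2
L/D = 129/0.192 = 671.875
h_f = f*(L/D)*v^2/(2g) = 0.032 * 671.875 * 3.0625 / 19.62 = 3.35595 m

3.35595 m


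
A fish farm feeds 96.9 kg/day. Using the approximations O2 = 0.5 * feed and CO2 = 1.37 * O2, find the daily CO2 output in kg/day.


O2 = 96.9 * 0.5 = 48.45
CO2 = 48.45 * 1.37 = 66.3765

66.3765 kg/day


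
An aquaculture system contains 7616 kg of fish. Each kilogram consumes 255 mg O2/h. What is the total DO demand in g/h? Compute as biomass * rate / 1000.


Total O2 consumption (mg/h) = 7616 kg * 255 mg/(kg*h) = 1942080 mg/h
Convert to g/h: 1942080 / 1000 = 1942.08 g/h

1942.08 g/h


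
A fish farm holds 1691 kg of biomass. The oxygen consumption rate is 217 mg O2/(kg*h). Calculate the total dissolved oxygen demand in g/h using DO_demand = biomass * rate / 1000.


Total O2 consumption (mg/h) = 1691 kg * 217 mg/(kg*h) = 366947 mg/h
Convert to g/h: 366947 / 1000 = 366.947 g/h

366.947 g/h


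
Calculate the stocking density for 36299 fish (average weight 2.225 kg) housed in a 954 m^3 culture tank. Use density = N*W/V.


Total biomass = 36299 fish * 2.225 kg = 80765.275 kg
Density = total biomass / volume = 80765.275 / 954 = 84.6596 kg/m^3

84.6596 kg/m^3


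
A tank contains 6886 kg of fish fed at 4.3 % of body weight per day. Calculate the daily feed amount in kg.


Feeding rate fraction = 4.3% / 100 = 0.043
Daily feed = 6886 kg * 0.043 = 296.098 kg/day

296.098 kg/day


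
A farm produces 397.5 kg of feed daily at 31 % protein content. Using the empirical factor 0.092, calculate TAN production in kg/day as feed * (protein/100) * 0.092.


Protein in feed = 397.5 * 31/100 = 123.225 kg/day
TAN = protein * 0.092 = 123.225 * 0.092 = 11.3367 kg/day

11.3367 kg/day


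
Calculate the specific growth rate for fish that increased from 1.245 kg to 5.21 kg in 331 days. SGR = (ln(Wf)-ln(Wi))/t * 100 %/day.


ln(W_f) = ln(5.21) = 1.6505799
ln(W_i) = ln(1.245) = 0.21913553
ln(W_f) - ln(W_i) = 1.6505799 - 0.21913553 = 1.4314444
SGR = 1.4314444 / 331 * 100 = 0.432461 %/day

0.432461 %/day


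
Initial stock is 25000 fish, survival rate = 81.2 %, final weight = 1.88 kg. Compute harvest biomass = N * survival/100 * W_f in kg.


Survivors = 25000 * 81.2/100 = 20300 fish
Harvest biomass = survivors * W_f = 20300 * 1.88 = 38164 kg

38164 kg


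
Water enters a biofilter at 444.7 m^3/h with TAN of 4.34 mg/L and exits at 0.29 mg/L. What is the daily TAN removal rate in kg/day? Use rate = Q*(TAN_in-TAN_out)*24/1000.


Concentration drop: TAN_in - TAN_out = 4.34 - 0.29 = 4.05 mg/L
Hourly TAN removed = Q * dTAN = 444.7 m^3/h * 4.05 mg/L = 1801.035 g/h  (m^3/h * mg/L = g/h)
Daily TAN removed = 1801.035 * 24 = 43224.84 g/day
Convert to kg/day: 43224.84 / 1000 = 43.22484 kg/day

43.22484 kg/day


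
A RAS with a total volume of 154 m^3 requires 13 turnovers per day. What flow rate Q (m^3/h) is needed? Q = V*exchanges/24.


Daily recirculation volume = 154 m^3 * 13 = 2002 m^3/day
Flow rate Q = daily volume / 24 h = 2002 / 24 = 83.4167 m^3/h

83.4167 m^3/h


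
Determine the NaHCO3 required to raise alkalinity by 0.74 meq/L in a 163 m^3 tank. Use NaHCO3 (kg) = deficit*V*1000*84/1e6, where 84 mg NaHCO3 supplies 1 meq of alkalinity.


Tank volume in L = 163 m^3 * 1000 = 163000 L
Total meq required = 0.74 meq/L * 163000 L = 120620 meq
NaHCO3 mass = 120620 meq * 84 mg/meq / 1e6 = 10.1321 kg

10.1321 kg


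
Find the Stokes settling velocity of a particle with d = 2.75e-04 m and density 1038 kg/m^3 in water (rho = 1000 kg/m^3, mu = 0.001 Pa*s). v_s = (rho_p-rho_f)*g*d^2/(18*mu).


Density difference: rho_p - rho_f = 1038 - 1000 = 38 kg/m^3
d^2 = (2.75e-04)^2 = 7.5625e-08 m^2
Numerator = (rho_p - rho_f) * g * d^2 = 38 * 9.81 * 7.5625e-08 = 2.8191488e-05
Denominator = 18 * mu = 18 * 0.001 = 0.018
v_s = 2.8191488e-05 / 0.018 = 0.00156619 m/s
Check: Re = rho_f * v_s * d / mu = 1000 * 0.00156619 * 2.75e-04 / 0.001 = 0.431 < 1, so Stokes' law applies.

0.00156619 m/s


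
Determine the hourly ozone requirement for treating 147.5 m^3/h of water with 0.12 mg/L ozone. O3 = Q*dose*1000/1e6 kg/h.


O3 demand (mg/h) = Q * dose * 1000 = 147.5 * 0.12 * 1000 = 17700 mg/h
Convert mg to kg: 17700 / 1e6 = 0.0177 kg/h

0.0177 kg/h


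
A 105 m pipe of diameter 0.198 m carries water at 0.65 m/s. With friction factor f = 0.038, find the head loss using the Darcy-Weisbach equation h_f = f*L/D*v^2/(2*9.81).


v^2 = 0.65^2 = 0.4225 m^2/s^2
L/D = 105/0.198 = 530.30303
h_f = f*(L/D)*v^2/(2g) = 0.038 * 530.30303 * 0.4225 / 19.62 = 0.433946 m

0.433946 m


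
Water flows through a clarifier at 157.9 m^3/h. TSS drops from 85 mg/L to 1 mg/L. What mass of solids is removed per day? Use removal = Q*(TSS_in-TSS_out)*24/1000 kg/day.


Concentration drop: TSS_in - TSS_out = 85 - 1 = 84 mg/L
Hourly solids removed = Q * dTSS = 157.9 m^3/h * 84 mg/L = 13263.6 g/h  (m^3/h * mg/L = g/h)
Daily solids removed = 13263.6 * 24 = 318326.4 g/day
Convert g to kg: 318326.4 / 1000 = 318.3264 kg/day

318.3264 kg/day


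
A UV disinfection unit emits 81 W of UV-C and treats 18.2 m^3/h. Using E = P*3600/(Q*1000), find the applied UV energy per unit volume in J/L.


Energy delivered per hour = 81 W * 3600 s = 291600 J/h
Volume treated per hour = 18.2 m^3/h * 1000 = 18200 L/h
dose = 291600 / 18200 = 16.022 J/L

16.022 J/L


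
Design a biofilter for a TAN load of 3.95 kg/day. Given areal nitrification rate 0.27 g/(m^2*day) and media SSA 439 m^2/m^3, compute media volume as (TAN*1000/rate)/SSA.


A = 3.95*1000 / 0.27 = 14629.63 m^2
V = 14629.63 / 439 = 33.3249

33.3249 m^3


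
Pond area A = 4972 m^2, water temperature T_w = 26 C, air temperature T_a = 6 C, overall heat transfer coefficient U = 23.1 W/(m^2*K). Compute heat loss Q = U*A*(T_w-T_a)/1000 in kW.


Temperature difference dT = 26 - 6 = 20 K
Heat loss (W) = U * A * dT = 23.1 * 4972 * 20 = 2297064 W
Convert to kW: 2297064 / 1000 = 2297.064 kW

2297.064 kW


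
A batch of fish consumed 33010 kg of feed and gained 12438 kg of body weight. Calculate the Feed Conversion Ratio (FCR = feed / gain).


FCR = feed consumed / weight gained
FCR = 33010 kg / 12438 kg = 2.65396

2.65396


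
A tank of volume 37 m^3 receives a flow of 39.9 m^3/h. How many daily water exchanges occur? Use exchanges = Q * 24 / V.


Daily flow volume = 39.9 m^3/h * 24 h = 957.6 m^3/day
Exchanges = daily flow / tank volume = 957.6 / 37 = 25.8811 exchanges/day

25.8811 exchanges/day


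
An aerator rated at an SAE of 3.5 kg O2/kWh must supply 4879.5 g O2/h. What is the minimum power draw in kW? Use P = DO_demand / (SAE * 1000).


SAE in g O2/kWh = 3.5 * 1000 = 3500 g/kWh
P = DO_demand / SAE_g = 4879.5 / 3500 = 1.39414 kW

1.39414 kW


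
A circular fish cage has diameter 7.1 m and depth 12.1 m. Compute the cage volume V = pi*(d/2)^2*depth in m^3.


r = d/2 = 7.1/2 = 3.55 m
Base area = pi*r^2 = pi*3.55^2 = 39.591921 m^2
Volume = 39.591921 * 12.1 = 479.062 m^3

479.062 m^3


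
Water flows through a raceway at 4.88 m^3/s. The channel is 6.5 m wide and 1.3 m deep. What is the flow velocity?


Cross-sectional area = W * d = 6.5 * 1.3 = 8.45 m^2
Velocity = Q / A = 4.88 / 8.45 = 0.577515 m/s

0.577515 m/s


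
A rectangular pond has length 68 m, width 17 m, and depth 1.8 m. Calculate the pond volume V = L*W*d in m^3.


Base area = L * W = 68 * 17 = 1156 m^2
Volume = area * depth = 1156 * 1.8 = 2080.8 m^3

2080.8 m^3


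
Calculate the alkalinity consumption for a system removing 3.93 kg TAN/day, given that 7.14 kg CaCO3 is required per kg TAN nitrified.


Alkalinity factor: 7.14 kg CaCO3 consumed per kg TAN nitrified
alk = 3.93 kg TAN * 7.14 = 28.0602 kg CaCO3/day

28.0602 kg CaCO3/day


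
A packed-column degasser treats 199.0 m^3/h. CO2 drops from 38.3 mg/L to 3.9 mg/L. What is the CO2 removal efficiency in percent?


CO2_out / CO2_in = 3.9 / 38.3 = 0.10182768
Fraction remaining = 0.10182768
efficiency = (1 - 0.10182768) * 100 = 89.8172 %

89.8172 %


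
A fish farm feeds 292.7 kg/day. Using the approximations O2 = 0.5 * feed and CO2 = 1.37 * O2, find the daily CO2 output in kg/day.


O2 = 292.7 * 0.5 = 146.35
CO2 = 146.35 * 1.37 = 200.4995

200.4995 kg/day


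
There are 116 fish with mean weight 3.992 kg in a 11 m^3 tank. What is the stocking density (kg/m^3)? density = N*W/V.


Total biomass = 116 fish * 3.992 kg = 463.072 kg
Density = total biomass / volume = 463.072 / 11 = 42.0975 kg/m^3

42.0975 kg/m^3


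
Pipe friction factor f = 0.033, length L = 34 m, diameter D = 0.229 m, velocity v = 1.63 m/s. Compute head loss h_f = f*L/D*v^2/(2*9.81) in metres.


v^2 = 1.63^2 = 2.6569 m^2/s^2
L/D = 34/0.229 = 148.47162
h_f = f*(L/D)*v^2/(2g) = 0.033 * 148.47162 * 2.6569 / 19.62 = 0.663489 m

0.663489 m


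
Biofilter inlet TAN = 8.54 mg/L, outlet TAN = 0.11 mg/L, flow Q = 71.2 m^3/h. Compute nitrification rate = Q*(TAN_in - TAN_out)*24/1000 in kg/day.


Concentration drop: TAN_in - TAN_out = 8.54 - 0.11 = 8.43 mg/L
Hourly TAN removed = Q * dTAN = 71.2 m^3/h * 8.43 mg/L = 600.216 g/h  (m^3/h * mg/L = g/h)
Daily TAN removed = 600.216 * 24 = 14405.184 g/day
Convert to kg/day: 14405.184 / 1000 = 14.405184 kg/day

14.405184 kg/day


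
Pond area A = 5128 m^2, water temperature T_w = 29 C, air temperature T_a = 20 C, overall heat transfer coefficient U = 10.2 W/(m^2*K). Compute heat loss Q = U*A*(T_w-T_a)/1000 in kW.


Temperature difference dT = 29 - 20 = 9 K
Heat loss (W) = U * A * dT = 10.2 * 5128 * 9 = 470750.4 W
Convert to kW: 470750.4 / 1000 = 470.7504 kW

470.7504 kW


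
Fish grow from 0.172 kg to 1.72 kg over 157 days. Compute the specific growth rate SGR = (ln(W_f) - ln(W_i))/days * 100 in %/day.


ln(W_f) = ln(1.72) = 0.54232429
ln(W_i) = ln(0.172) = -1.7602608
ln(W_f) - ln(W_i) = 0.54232429 - -1.7602608 = 2.3025851
SGR = 2.3025851 / 157 * 100 = 1.46661 %/day

1.46661 %/day


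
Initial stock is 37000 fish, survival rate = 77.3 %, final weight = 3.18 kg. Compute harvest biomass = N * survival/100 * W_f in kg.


Survivors = 37000 * 77.3/100 = 28601 fish
Harvest biomass = survivors * W_f = 28601 * 3.18 = 90951.18 kg

90951.18 kg


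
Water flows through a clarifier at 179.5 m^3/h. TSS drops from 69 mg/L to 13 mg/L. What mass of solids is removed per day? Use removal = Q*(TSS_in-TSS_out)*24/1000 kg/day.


Concentration drop: TSS_in - TSS_out = 69 - 13 = 56 mg/L
Hourly solids removed = Q * dTSS = 179.5 m^3/h * 56 mg/L = 10052 g/h  (m^3/h * mg/L = g/h)
Daily solids removed = 10052 * 24 = 241248 g/day
Convert g to kg: 241248 / 1000 = 241.248 kg/day

241.248 kg/day


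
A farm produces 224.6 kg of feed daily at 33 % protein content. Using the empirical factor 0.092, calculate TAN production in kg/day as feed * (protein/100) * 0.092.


Protein in feed = 224.6 * 33/100 = 74.118 kg/day
TAN = protein * 0.092 = 74.118 * 0.092 = 6.818856 kg/day

6.818856 kg/day


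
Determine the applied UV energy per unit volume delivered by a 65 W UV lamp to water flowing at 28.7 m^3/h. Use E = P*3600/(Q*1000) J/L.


Energy delivered per hour = 65 W * 3600 s = 234000 J/h
Volume treated per hour = 28.7 m^3/h * 1000 = 28700 L/h
dose = 234000 / 28700 = 8.15331 J/L

8.15331 J/L


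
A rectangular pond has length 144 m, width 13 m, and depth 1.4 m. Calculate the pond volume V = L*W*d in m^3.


Base area = L * W = 144 * 13 = 1872 m^2
Volume = area * depth = 1872 * 1.4 = 2620.8 m^3

2620.8 m^3


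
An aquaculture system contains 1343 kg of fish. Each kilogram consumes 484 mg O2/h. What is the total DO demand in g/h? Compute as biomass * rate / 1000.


Total O2 consumption (mg/h) = 1343 kg * 484 mg/(kg*h) = 650012 mg/h
Convert to g/h: 650012 / 1000 = 650.012 g/h

650.012 g/h


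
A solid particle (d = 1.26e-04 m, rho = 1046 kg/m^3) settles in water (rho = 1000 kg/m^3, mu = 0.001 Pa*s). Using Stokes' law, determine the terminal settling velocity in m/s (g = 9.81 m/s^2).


Density difference: rho_p - rho_f = 1046 - 1000 = 46 kg/m^3
d^2 = (1.26e-04)^2 = 1.5876e-08 m^2
Numerator = (rho_p - rho_f) * g * d^2 = 46 * 9.81 * 1.5876e-08 = 7.1642038e-06
Denominator = 18 * mu = 18 * 0.001 = 0.018
v_s = 7.1642038e-06 / 0.018 = 3.98011e-04 m/s
Check: Re = rho_f * v_s * d / mu = 1000 * 3.98011e-04 * 1.26e-04 / 0.001 = 0.0501 < 1, so Stokes' law applies.

3.98011e-04 m/s
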